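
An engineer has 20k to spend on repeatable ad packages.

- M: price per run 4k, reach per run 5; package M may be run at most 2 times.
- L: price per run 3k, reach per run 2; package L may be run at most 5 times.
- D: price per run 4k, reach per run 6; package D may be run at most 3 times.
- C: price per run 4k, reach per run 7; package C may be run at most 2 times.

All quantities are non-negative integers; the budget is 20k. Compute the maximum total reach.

32

This is a bounded integer knapsack.
C has the best ratio (7/4); taking only C gives at most 2×7 = 14 (stopped by the supply cap of 2).
Mixing does better — 3×D and 2×C: price 20 ≤ 20, reach 3·6 + 2·7 = 32.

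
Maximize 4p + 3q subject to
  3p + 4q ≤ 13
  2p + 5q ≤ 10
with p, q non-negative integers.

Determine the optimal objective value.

16

(p,q)=(4,0): 3·4+4·0=12≤13, 2·4+5·0=8≤10, objective 16.
(p,q)=(3,0): 3·3+4·0=9≤13, 2·3+5·0=6≤10, objective 12.
No feasible integer point exceeds 16.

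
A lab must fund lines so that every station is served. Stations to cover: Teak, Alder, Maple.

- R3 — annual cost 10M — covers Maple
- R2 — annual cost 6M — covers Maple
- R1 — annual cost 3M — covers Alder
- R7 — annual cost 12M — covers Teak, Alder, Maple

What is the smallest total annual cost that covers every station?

The greedy cost-per-new-station heuristic would pick R1, R2, and R7 for 21, but a cheaper cover exists.
R7 alone covers Teak, Alder, Maple — every station.
Total annual cost: 12.
No cover costs less than 12.

12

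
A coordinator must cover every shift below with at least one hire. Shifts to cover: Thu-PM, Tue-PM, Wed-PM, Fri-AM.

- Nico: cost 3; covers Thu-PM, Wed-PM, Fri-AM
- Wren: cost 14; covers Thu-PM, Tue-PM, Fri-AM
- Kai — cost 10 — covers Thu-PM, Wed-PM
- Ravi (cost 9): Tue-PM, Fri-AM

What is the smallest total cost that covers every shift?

12

Choose Nico and Ravi: together they cover Thu-PM, Tue-PM, Wed-PM, Fri-AM — every shift.
Total cost: 3 + 9 = 12.
No cover costs less than 12.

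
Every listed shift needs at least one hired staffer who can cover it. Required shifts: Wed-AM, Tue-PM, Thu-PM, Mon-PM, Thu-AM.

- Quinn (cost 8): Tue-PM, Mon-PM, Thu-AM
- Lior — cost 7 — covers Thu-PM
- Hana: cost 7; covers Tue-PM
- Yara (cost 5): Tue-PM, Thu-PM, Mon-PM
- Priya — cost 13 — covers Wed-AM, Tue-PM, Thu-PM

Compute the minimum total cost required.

21

The greedy cost-per-new-shift heuristic would pick Yara, Quinn, and Priya for 26, but a cheaper cover exists.
Choose Quinn and Priya: together they cover Wed-AM, Tue-PM, Thu-PM, Mon-PM, Thu-AM — every shift.
Total cost: 8 + 13 = 21.
No cover costs less than 21.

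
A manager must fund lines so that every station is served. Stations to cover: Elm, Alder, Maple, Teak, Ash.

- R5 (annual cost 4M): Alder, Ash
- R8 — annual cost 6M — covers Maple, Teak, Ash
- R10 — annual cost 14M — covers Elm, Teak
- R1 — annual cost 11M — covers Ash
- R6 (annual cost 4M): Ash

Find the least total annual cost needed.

24

This is a weighted set-cover instance.
Choose R5, R8, and R10: together they cover Elm, Alder, Maple, Teak, Ash — every station.
Total annual cost: 4 + 6 + 14 = 24.
No cover costs less than 24.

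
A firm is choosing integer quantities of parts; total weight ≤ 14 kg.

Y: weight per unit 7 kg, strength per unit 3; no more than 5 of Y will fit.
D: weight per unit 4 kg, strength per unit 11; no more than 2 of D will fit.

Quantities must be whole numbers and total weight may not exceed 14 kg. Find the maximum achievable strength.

22

D has the best ratio (11/4); taking only D gives at most 2×11 = 22 (stopped by the supply cap of 2).
Optimal: 2×D: weight 8 ≤ 14, strength 2·11 = 22.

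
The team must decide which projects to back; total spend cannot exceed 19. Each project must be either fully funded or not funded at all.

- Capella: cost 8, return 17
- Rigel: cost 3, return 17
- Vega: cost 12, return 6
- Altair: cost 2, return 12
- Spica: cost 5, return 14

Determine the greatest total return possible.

Allowing fractional choices, the relaxed optimum would be about 60.5, but projects are indivisible.
Capella + Rigel + Altair + Spica: cost 8 + 3 + 2 + 5 = 18 ≤ 19, return 17 + 17 + 12 + 14 = 60.
Capella + Rigel + Spica: cost 8 + 3 + 5 = 16 ≤ 19, return 17 + 17 + 14 = 48.
Capella + Rigel + Altair: cost 8 + 3 + 2 = 13 ≤ 19, return 17 + 17 + 12 = 46.
Best is Capella, Rigel, Altair, and Spica with total return 60.

60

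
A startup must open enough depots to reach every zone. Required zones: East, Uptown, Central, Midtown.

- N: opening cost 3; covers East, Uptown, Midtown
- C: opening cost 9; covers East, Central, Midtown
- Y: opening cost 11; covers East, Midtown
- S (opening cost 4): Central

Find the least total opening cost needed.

Choose N and S: together they cover East, Uptown, Central, Midtown — every zone.
Total opening cost: 3 + 4 = 7.

7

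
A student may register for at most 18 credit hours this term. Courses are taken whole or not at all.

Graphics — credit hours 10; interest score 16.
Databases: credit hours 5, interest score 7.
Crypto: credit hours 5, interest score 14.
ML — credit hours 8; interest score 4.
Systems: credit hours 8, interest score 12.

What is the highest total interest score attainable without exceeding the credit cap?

Take Databases, Crypto, and Systems: credit hours 5 + 5 + 8 = 18 ≤ 18, interest score 7 + 14 + 12 = 33.
No other feasible combination does better.

33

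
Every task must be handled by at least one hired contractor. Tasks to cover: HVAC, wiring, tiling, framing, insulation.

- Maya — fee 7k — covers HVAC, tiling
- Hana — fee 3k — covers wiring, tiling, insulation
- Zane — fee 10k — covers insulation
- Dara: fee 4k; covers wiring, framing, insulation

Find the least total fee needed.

11

The greedy cost-per-new-task heuristic would pick Hana, Dara, and Maya for 14, but a cheaper cover exists.
Choose Maya and Dara: together they cover HVAC, wiring, tiling, framing, insulation — every task.
Total fee: 7 + 4 = 11.
No cover costs less than 11.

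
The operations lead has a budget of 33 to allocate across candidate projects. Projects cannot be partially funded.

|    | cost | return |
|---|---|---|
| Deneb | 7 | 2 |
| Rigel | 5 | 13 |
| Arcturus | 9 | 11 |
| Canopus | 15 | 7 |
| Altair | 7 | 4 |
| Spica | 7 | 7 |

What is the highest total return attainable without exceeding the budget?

35

Allowing fractional choices, the relaxed optimum would be about 37.3, but projects are indivisible.
Rigel + Arcturus + Altair + Spica: cost 5 + 9 + 7 + 7 = 28 ≤ 33, return 13 + 11 + 4 + 7 = 35.
Rigel + Arcturus + Spica: cost 5 + 9 + 7 = 21 ≤ 33, return 13 + 11 + 7 = 31.
Deneb + Rigel + Arcturus + Spica: cost 7 + 5 + 9 + 7 = 28 ≤ 33, return 2 + 13 + 11 + 7 = 33.
Best is Rigel, Arcturus, Altair, and Spica with total return 35.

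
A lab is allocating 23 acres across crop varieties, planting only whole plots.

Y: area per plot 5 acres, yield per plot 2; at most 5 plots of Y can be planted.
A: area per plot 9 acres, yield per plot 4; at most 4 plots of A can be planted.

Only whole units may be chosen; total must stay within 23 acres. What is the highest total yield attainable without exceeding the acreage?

10

A has the best ratio (4/9); taking only A gives at most 2×4 = 8 (stopped by the area limit).
Mixing does better — 1×Y and 2×A: area 23 ≤ 23, yield 1·2 + 2·4 = 10.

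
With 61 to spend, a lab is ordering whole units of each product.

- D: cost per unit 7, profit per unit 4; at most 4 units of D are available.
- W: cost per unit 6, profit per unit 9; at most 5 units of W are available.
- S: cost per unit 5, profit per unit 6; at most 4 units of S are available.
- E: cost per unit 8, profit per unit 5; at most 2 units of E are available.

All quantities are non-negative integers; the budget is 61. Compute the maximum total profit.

W has the best ratio (9/6); taking only W gives at most 5×9 = 45 (stopped by the supply cap of 5).
Mixing does better — 5×W, 4×S, and 1×E: cost 58 ≤ 61, profit 5·9 + 4·6 + 1·5 = 74.

74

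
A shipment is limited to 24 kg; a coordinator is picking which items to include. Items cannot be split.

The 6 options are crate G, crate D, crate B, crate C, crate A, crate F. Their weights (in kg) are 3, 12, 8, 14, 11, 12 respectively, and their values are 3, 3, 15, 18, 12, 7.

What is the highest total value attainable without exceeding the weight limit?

33

crate G + crate B + crate A: weight 3 + 8 + 11 = 22 ≤ 24, value 3 + 15 + 12 = 30.
crate B + crate C: weight 8 + 14 = 22 ≤ 24, value 15 + 18 = 33.
Best is crate B and crate C with total value 33.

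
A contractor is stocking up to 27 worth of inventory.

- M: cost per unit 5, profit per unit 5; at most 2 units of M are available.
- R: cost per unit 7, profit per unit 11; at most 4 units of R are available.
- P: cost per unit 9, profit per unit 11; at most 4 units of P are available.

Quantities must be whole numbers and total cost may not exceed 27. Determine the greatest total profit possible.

38

3×P: cost 27 ≤ 27, profit 3·11 = 33.
1×M and 3×R: cost 26 ≤ 27, profit 1·5 + 3·11 = 38.
Best is 38.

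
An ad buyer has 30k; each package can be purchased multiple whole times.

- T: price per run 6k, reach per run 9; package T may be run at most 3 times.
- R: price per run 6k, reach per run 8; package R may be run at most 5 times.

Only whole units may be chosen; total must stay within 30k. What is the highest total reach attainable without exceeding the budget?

43

T has the best ratio (9/6); taking only T gives at most 3×9 = 27 (stopped by the supply cap of 3).
Mixing does better — 3×T and 2×R: price 30 ≤ 30, reach 3·9 + 2·8 = 43.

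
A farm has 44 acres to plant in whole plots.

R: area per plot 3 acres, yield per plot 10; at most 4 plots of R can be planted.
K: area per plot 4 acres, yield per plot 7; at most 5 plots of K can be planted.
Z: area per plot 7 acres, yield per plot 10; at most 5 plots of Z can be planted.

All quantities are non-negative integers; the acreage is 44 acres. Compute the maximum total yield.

88

Take 4×R, 4×K, and 2×Z: area 42 ≤ 44, yield 4·10 + 4·7 + 2·10 = 88.
R has the best ratio (10/3) and is taken to its limit of 4; remaining capacity is filled optimally with the others.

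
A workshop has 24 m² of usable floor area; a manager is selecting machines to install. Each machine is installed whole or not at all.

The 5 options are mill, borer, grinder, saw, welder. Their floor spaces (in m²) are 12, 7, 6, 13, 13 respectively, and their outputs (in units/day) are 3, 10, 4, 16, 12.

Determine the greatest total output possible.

26

borer + welder: floor space 7 + 13 = 20 ≤ 24, output 10 + 12 = 22.
borer + saw: floor space 7 + 13 = 20 ≤ 24, output 10 + 16 = 26.
Best is borer and saw with total output 26.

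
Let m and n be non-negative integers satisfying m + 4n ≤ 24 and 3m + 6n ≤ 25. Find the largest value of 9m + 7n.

72

Relaxing integrality, the LP optimum is 75.00 at (m,n) = (8.33, 0), which is not an integer point.
(m,n)=(8,0): 1·8+4·0=8≤24, 3·8+6·0=24≤25, objective 72.
(m,n)=(7,0): 1·7+4·0=7≤24, 3·7+6·0=21≤25, objective 63.
The best lattice point is (8,0), giving 72.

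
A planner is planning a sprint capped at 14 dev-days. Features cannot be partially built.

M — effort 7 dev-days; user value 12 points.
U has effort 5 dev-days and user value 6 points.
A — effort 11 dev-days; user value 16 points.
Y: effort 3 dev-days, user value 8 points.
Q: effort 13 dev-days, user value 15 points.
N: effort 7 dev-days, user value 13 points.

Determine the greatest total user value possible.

Treat it as a binary knapsack problem.
Allowing fractional choices, the relaxed optimum would be about 27.9, but features are indivisible.
Y + N: effort 3 + 7 = 10 ≤ 14, user value 8 + 13 = 21.
A + Y: effort 11 + 3 = 14 ≤ 14, user value 16 + 8 = 24.
M + N: effort 7 + 7 = 14 ≤ 14, user value 12 + 13 = 25.
Best is M and N with total user value 25.

25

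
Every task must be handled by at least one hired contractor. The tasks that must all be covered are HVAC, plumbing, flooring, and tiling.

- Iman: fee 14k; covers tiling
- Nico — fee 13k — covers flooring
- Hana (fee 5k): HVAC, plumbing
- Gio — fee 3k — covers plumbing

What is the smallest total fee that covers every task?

This is a weighted set-cover instance.
Choose Iman, Nico, and Hana: together they cover HVAC, plumbing, flooring, tiling — every task.
Total fee: 14 + 13 + 5 = 32.
No cover costs less than 32.

32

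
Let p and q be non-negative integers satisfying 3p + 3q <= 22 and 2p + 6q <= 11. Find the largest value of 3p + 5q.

15

(p,q)=(5,0) is feasible, giving 15.
(p,q)=(4,0) is feasible, giving 12.
The best lattice point is (5,0), giving 15.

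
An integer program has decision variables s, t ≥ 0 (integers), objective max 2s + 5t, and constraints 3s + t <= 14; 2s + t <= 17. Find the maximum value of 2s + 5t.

70

(s,t)=(0,14): 3·0+1·14=14≤14, 2·0+1·14=14≤17, objective 70.
(s,t)=(0,13): 3·0+1·13=13≤14, 2·0+1·13=13≤17, objective 65.
Maximum is 70 at (s,t)=(0,14).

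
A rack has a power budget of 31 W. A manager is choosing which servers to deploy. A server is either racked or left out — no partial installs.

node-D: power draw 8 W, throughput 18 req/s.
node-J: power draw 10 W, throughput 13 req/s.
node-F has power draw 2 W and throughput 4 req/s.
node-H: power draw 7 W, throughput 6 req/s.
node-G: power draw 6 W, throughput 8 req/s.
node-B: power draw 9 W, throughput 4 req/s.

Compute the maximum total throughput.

node-D + node-J + node-F + node-G: power draw 8 + 10 + 2 + 6 = 26 ≤ 31, throughput 18 + 13 + 4 + 8 = 43.
node-D + node-J + node-H + node-G: power draw 8 + 10 + 7 + 6 = 31 ≤ 31, throughput 18 + 13 + 6 + 8 = 45.
node-D + node-J + node-F + node-H: power draw 8 + 10 + 2 + 7 = 27 ≤ 31, throughput 18 + 13 + 4 + 6 = 41.
Best is node-D, node-J, node-H, and node-G with total throughput 45.

45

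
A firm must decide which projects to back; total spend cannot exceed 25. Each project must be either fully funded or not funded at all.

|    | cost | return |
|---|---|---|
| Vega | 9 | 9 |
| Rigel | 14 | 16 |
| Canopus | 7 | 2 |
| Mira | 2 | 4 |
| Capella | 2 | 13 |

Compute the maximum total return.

Treat it as a binary knapsack problem.
Allowing fractional choices, the relaxed optimum would be about 40.0, but projects are indivisible.
Rigel + Mira + Capella: cost 14 + 2 + 2 = 18 ≤ 25, return 16 + 4 + 13 = 33.
Vega + Rigel + Capella: cost 9 + 14 + 2 = 25 ≤ 25, return 9 + 16 + 13 = 38.
Rigel + Canopus + Mira + Capella: cost 14 + 7 + 2 + 2 = 25 ≤ 25, return 16 + 2 + 4 + 13 = 35.
Best is Vega, Rigel, and Capella with total return 38.

38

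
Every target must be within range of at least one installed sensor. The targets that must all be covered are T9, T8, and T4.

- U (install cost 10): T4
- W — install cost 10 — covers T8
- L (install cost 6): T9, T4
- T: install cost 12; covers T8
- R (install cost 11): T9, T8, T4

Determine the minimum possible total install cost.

This is a weighted set-cover instance.
The greedy cost-per-new-target heuristic would pick L and W for 16, but a cheaper cover exists.
R alone covers T9, T8, T4 — every target.
Total install cost: 11.
No cover costs less than 11.

11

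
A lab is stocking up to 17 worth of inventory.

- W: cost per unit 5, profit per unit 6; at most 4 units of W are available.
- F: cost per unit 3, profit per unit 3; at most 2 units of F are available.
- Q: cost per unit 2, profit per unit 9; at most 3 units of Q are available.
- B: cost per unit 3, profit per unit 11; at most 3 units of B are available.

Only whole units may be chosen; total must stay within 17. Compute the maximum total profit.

3×Q and 3×B: cost 15 ≤ 17, profit 3·9 + 3·11 = 60.
1×W, 3×Q, and 2×B: cost 17 ≤ 17, profit 1·6 + 3·9 + 2·11 = 55.
Best is 60.

60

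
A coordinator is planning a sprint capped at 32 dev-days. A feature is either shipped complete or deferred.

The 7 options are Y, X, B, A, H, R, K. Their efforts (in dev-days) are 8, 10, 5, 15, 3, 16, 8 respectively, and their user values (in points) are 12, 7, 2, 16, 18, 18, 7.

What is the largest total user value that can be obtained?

This is a 0-1 knapsack instance.
Y + B + H + R: effort 8 + 5 + 3 + 16 = 32 ≤ 32, user value 12 + 2 + 18 + 18 = 50.
Y + H + R: effort 8 + 3 + 16 = 27 ≤ 32, user value 12 + 18 + 18 = 48.
Y + B + A + H: effort 8 + 5 + 15 + 3 = 31 ≤ 32, user value 12 + 2 + 16 + 18 = 48.
Best is Y, B, H, and R with total user value 50.

50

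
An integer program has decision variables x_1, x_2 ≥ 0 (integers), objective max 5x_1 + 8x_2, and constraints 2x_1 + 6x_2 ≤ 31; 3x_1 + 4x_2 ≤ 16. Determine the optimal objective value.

32

(x_1,x_2)=(0,4): 2·0+6·4=24≤31, 3·0+4·4=16≤16, objective 32.
(x_1,x_2)=(1,3): 2·1+6·3=20≤31, 3·1+4·3=15≤16, objective 29.
(x_1,x_2)=(0,3): 2·0+6·3=18≤31, 3·0+4·3=12≤16, objective 24.
The best lattice point is (0,4), giving 32.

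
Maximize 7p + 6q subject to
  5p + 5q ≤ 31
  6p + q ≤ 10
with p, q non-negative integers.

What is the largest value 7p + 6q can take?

36

The continuous relaxation peaks at (0.76, 5.44) with value 37.96; rounding to a feasible lattice point costs some objective.
(p,q)=(0,6): 5·0+5·6=30≤31, 6·0+1·6=6≤10, objective 36.
(p,q)=(1,4): 5·1+5·4=25≤31, 6·1+1·4=10≤10, objective 31.
Maximum is 36 at (p,q)=(0,6).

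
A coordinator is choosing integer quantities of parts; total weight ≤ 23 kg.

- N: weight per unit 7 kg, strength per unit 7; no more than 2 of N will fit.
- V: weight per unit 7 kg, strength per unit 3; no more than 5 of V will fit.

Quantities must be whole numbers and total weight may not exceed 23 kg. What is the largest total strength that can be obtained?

17

This is a bounded integer knapsack.
N has the best ratio (7/7); taking only N gives at most 2×7 = 14 (stopped by the supply cap of 2).
Mixing does better — 2×N and 1×V: weight 21 ≤ 23, strength 2·7 + 1·3 = 17.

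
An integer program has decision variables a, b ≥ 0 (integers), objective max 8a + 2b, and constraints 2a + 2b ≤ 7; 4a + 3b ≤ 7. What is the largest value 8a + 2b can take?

(a,b)=(1,1): 2·1+2·1=4≤7, 4·1+3·1=7≤7, objective 10.
(a,b)=(1,0): 2·1+2·0=2≤7, 4·1+3·0=4≤7, objective 8.
(a,b)=(0,2): 2·0+2·2=4≤7, 4·0+3·2=6≤7, objective 4.
Maximum is 10 at (a,b)=(1,1).

10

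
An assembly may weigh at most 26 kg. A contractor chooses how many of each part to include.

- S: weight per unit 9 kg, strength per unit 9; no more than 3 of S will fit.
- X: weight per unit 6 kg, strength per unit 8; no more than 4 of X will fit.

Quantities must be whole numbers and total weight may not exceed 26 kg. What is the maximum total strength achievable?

X has the best ratio (8/6); taking only X gives at most 4×8 = 32 (stopped by the weight limit).
Optimal: 4×X: weight 24 ≤ 26, strength 4·8 = 32.

32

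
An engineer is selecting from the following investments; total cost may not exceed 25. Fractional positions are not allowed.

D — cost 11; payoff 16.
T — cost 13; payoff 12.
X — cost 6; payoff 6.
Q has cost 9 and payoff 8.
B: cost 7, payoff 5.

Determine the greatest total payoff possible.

This is an integer program with binary decision variables.
Take D and T: cost 11 + 13 = 24 ≤ 25, payoff 16 + 12 = 28.
No other feasible combination does better.

28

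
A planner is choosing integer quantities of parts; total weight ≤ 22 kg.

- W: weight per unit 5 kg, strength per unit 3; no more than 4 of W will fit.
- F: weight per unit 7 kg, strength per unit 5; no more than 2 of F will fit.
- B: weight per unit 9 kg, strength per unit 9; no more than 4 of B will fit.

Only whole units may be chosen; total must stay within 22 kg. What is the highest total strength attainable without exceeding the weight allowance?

18

Take 2×B: weight 18 ≤ 22, strength 2·9 = 18.
No other integer combination yields more.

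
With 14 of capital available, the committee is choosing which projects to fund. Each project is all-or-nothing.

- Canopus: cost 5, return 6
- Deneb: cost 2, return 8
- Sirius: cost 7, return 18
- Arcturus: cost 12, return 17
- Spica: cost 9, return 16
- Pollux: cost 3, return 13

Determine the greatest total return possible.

39

Allowing fractional choices, the relaxed optimum would be about 42.6, but projects are indivisible.
Deneb + Sirius + Pollux: cost 2 + 7 + 3 = 12 ≤ 14, return 8 + 18 + 13 = 39.
Deneb + Spica + Pollux: cost 2 + 9 + 3 = 14 ≤ 14, return 8 + 16 + 13 = 37.
Best is Deneb, Sirius, and Pollux with total return 39.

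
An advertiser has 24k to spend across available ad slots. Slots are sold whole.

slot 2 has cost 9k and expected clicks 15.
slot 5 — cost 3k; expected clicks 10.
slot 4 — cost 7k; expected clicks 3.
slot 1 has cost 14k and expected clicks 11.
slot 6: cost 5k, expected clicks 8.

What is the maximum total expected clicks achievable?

36

Take slot 2, slot 5, slot 4, and slot 6: cost 9 + 3 + 7 + 5 = 24 ≤ 24, expected clicks 15 + 10 + 3 + 8 = 36.
No other feasible combination does better.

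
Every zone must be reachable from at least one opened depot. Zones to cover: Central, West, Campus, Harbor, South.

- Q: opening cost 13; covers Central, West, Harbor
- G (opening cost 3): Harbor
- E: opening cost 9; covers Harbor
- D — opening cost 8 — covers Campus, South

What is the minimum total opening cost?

The greedy cost-per-new-zone heuristic would pick G, D, and Q for 24, but a cheaper cover exists.
Choose Q and D: together they cover Central, West, Campus, Harbor, South — every zone.
Total opening cost: 13 + 8 = 21.
No cover costs less than 21.

21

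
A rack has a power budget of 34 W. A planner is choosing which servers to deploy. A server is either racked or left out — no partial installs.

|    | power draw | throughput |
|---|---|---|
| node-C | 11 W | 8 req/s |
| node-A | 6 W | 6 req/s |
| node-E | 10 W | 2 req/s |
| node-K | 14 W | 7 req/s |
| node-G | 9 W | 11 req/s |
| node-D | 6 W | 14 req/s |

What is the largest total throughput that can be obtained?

Treat it as a binary knapsack problem.
Allowing fractional choices, the relaxed optimum would be about 40.0, but servers are indivisible.
node-C + node-A + node-G + node-D: power draw 11 + 6 + 9 + 6 = 32 ≤ 34, throughput 8 + 6 + 11 + 14 = 39.
node-C + node-G + node-D: power draw 11 + 9 + 6 = 26 ≤ 34, throughput 8 + 11 + 14 = 33.
Best is node-C, node-A, node-G, and node-D with total throughput 39.

39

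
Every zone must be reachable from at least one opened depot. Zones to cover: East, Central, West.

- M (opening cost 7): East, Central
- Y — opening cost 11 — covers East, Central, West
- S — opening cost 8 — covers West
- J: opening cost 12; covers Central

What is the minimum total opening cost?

The greedy cost-per-new-zone heuristic would pick M and S for 15, but a cheaper cover exists.
Y alone covers East, Central, West — every zone.
Total opening cost: 11.
No cover costs less than 11.

11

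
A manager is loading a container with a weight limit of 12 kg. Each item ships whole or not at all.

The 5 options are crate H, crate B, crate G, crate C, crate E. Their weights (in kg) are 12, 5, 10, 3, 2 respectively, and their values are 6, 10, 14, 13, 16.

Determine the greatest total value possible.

39

Allowing fractional choices, the relaxed optimum would be about 41.8, but items are indivisible.
crate B + crate C + crate E: weight 5 + 3 + 2 = 10 ≤ 12, value 10 + 13 + 16 = 39.
crate G + crate E: weight 10 + 2 = 12 ≤ 12, value 14 + 16 = 30.
Best is crate B, crate C, and crate E with total value 39.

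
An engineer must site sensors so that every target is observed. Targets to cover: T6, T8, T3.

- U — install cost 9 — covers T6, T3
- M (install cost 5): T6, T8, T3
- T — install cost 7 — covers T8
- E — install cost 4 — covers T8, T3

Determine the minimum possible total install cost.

5

This is a weighted set-cover instance.
M alone covers T6, T8, T3 — every target.
Total install cost: 5.
No cover costs less than 5.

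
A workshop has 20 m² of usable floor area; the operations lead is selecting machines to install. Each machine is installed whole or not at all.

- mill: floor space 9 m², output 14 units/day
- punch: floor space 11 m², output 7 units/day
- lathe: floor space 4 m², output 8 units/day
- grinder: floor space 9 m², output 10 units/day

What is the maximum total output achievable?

24

mill + punch: floor space 9 + 11 = 20 ≤ 20, output 14 + 7 = 21.
mill + grinder: floor space 9 + 9 = 18 ≤ 20, output 14 + 10 = 24.
mill + lathe: floor space 9 + 4 = 13 ≤ 20, output 14 + 8 = 22.
Best is mill and grinder with total output 24.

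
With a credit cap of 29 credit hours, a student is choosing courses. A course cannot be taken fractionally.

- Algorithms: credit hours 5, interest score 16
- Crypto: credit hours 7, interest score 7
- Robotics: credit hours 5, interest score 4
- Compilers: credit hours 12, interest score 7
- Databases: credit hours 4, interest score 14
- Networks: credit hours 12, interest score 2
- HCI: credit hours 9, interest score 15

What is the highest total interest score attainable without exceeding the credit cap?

Take Algorithms, Crypto, Databases, and HCI: credit hours 5 + 7 + 4 + 9 = 25 ≤ 29, interest score 16 + 7 + 14 + 15 = 52.
No other feasible combination does better.

52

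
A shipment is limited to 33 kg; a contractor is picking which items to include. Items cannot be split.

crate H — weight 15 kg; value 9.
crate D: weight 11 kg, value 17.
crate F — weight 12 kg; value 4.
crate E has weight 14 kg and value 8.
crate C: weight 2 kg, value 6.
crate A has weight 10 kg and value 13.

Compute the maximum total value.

Allowing fractional choices, the relaxed optimum would be about 42.0, but items are indivisible.
crate D + crate C + crate A: weight 11 + 2 + 10 = 23 ≤ 33, value 17 + 6 + 13 = 36.
crate H + crate D + crate C: weight 15 + 11 + 2 = 28 ≤ 33, value 9 + 17 + 6 = 32.
crate D + crate F + crate A: weight 11 + 12 + 10 = 33 ≤ 33, value 17 + 4 + 13 = 34.
Best is crate D, crate C, and crate A with total value 36.

36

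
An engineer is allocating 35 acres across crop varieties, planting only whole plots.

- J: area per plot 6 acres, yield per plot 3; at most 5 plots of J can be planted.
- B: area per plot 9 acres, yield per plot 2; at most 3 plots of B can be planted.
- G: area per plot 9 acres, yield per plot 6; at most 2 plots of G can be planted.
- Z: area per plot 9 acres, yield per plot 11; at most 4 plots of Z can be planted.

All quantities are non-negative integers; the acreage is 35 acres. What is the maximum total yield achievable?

Z has the best ratio (11/9); taking only Z gives at most 3×11 = 33 (stopped by the area limit).
Mixing does better — 1×J and 3×Z: area 33 ≤ 35, yield 1·3 + 3·11 = 36.

36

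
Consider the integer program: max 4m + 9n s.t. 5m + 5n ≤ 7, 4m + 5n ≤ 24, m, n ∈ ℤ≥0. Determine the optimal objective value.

(m,n)=(0,1) is feasible, giving 9.
(m,n)=(1,0) is feasible, giving 4.
(m,n)=(0,0) is feasible, giving 0.
Maximum is 9 at (m,n)=(0,1).

9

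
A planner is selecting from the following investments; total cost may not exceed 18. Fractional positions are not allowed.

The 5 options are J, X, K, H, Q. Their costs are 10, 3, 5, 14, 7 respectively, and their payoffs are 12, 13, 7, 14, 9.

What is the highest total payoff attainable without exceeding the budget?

32

This is a 0-1 knapsack instance.
Take J, X, and K: cost 10 + 3 + 5 = 18 ≤ 18, payoff 12 + 13 + 7 = 32.
No other feasible combination does better.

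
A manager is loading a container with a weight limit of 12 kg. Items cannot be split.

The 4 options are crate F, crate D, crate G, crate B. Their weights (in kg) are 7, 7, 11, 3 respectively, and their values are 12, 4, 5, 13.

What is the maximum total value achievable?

crate B: weight 3 ≤ 12, value 13.
crate F + crate B: weight 7 + 3 = 10 ≤ 12, value 12 + 13 = 25.
crate D + crate B: weight 7 + 3 = 10 ≤ 12, value 4 + 13 = 17.
Best is crate F and crate B with total value 25.

25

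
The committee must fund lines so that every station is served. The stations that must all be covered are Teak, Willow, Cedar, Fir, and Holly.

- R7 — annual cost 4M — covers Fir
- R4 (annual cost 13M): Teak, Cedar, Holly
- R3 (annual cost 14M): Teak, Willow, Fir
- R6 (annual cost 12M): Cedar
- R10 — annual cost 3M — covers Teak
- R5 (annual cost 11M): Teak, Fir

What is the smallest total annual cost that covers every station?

27

The greedy cost-per-new-station heuristic would pick R10, R7, R4, and R3 for 34, but a cheaper cover exists.
Choose R4 and R3: together they cover Teak, Willow, Cedar, Fir, Holly — every station.
Total annual cost: 13 + 14 = 27.
No cover costs less than 27.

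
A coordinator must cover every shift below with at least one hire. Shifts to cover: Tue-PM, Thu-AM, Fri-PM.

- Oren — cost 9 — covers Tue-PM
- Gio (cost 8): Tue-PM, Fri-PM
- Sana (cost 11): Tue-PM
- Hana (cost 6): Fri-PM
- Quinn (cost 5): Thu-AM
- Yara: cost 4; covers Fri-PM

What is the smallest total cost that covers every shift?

This is an integer covering problem.
Choose Gio and Quinn: together they cover Tue-PM, Thu-AM, Fri-PM — every shift.
Total cost: 8 + 5 = 13.

13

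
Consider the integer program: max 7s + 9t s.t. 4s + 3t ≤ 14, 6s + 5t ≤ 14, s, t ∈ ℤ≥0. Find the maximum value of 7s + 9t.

18

(s,t)=(0,2): 4·0+3·2=6≤14, 6·0+5·2=10≤14, objective 18.
(s,t)=(1,1): 4·1+3·1=7≤14, 6·1+5·1=11≤14, objective 16.
(s,t)=(0,1): 4·0+3·1=3≤14, 6·0+5·1=5≤14, objective 9.
Maximum is 18 at (s,t)=(0,2).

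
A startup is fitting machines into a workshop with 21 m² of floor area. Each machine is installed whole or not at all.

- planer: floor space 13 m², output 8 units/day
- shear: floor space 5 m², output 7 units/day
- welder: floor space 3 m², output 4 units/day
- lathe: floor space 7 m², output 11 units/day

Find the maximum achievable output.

22

Take shear, welder, and lathe: floor space 5 + 3 + 7 = 15 ≤ 21, output 7 + 4 + 11 = 22.
No other feasible combination does better.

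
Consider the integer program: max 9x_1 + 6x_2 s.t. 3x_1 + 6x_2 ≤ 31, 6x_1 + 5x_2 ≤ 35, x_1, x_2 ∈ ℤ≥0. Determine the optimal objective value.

(x_1,x_2)=(5,1) is feasible, giving 51.
(x_1,x_2)=(4,2) is feasible, giving 48.
(x_1,x_2)=(5,0) is feasible, giving 45.
Maximum is 51 at (x_1,x_2)=(5,1).

51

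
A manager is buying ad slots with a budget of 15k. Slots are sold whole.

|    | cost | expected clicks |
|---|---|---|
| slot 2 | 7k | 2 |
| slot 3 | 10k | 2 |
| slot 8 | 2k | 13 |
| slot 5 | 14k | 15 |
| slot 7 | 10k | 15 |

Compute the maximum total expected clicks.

28

slot 8 + slot 7: cost 2 + 10 = 12 ≤ 15, expected clicks 13 + 15 = 28.
slot 7: cost 10 ≤ 15, expected clicks 15.
slot 2 + slot 8: cost 7 + 2 = 9 ≤ 15, expected clicks 2 + 13 = 15.
Best is slot 8 and slot 7 with total expected clicks 28.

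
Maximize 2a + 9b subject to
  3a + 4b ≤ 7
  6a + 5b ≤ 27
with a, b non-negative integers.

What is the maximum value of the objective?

11

The continuous relaxation peaks at (0, 1.75) with value 15.75; rounding to a feasible lattice point costs some objective.
(a,b)=(1,1): 3·1+4·1=7≤7, 6·1+5·1=11≤27, objective 11.
(a,b)=(0,1): 3·0+4·1=4≤7, 6·0+5·1=5≤27, objective 9.
(a,b)=(2,0): 3·2+4·0=6≤7, 6·2+5·0=12≤27, objective 4.
The best lattice point is (1,1), giving 11.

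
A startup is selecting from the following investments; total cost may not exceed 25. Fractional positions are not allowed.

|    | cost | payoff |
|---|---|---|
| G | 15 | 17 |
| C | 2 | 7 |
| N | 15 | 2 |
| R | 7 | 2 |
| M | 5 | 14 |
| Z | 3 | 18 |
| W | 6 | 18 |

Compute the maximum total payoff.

Allowing fractional choices, the relaxed optimum would be about 67.2, but investments are indivisible.
C + R + M + Z + W: cost 2 + 7 + 5 + 3 + 6 = 23 ≤ 25, payoff 7 + 2 + 14 + 18 + 18 = 59.
C + M + Z + W: cost 2 + 5 + 3 + 6 = 16 ≤ 25, payoff 7 + 14 + 18 + 18 = 57.
Best is C, R, M, Z, and W with total payoff 59.

59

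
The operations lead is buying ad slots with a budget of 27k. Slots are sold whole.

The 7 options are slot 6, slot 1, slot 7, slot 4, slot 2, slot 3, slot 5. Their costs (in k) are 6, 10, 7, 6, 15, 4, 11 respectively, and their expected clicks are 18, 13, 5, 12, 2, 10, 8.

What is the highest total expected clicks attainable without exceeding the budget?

This is a 0-1 knapsack instance.
Allowing fractional choices, the relaxed optimum would be about 53.7, but ad slots are indivisible.
slot 6 + slot 4 + slot 3 + slot 5: cost 6 + 6 + 4 + 11 = 27 ≤ 27, expected clicks 18 + 12 + 10 + 8 = 48.
slot 6 + slot 1 + slot 7 + slot 3: cost 6 + 10 + 7 + 4 = 27 ≤ 27, expected clicks 18 + 13 + 5 + 10 = 46.
slot 6 + slot 1 + slot 4 + slot 3: cost 6 + 10 + 6 + 4 = 26 ≤ 27, expected clicks 18 + 13 + 12 + 10 = 53.
Best is slot 6, slot 1, slot 4, and slot 3 with total expected clicks 53.

53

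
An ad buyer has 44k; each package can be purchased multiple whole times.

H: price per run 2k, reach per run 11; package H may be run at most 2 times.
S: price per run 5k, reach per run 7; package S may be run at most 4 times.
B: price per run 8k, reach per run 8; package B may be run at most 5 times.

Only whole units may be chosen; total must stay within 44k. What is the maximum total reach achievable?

67

This is a bounded integer knapsack.
H has the best ratio (11/2); taking only H gives at most 2×11 = 22 (stopped by the supply cap of 2).
Mixing does better — 2×H, 3×S, and 3×B: price 43 ≤ 44, reach 2·11 + 3·7 + 3·8 = 67.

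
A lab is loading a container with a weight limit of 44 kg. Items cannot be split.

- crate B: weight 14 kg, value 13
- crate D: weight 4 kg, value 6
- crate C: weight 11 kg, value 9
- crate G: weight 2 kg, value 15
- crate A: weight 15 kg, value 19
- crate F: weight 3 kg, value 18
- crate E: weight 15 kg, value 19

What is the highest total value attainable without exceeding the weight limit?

77

Allowing fractional choices, the relaxed optimum would be about 81.6, but items are indivisible.
crate D + crate G + crate A + crate F + crate E: weight 4 + 2 + 15 + 3 + 15 = 39 ≤ 44, value 6 + 15 + 19 + 18 + 19 = 77.
crate G + crate A + crate F + crate E: weight 2 + 15 + 3 + 15 = 35 ≤ 44, value 15 + 19 + 18 + 19 = 71.
Best is crate D, crate G, crate A, crate F, and crate E with total value 77.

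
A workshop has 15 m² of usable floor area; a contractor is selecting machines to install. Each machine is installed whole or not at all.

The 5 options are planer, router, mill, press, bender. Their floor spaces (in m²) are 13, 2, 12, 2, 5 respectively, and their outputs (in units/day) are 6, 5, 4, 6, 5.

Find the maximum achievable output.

16

Allowing fractional choices, the relaxed optimum would be about 18.8, but machines are indivisible.
router + press: floor space 2 + 2 = 4 ≤ 15, output 5 + 6 = 11.
router + press + bender: floor space 2 + 2 + 5 = 9 ≤ 15, output 5 + 6 + 5 = 16.
planer + press: floor space 13 + 2 = 15 ≤ 15, output 6 + 6 = 12.
Best is router, press, and bender with total output 16.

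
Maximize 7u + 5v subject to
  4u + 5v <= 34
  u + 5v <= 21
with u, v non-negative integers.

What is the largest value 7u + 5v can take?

(u,v)=(8,0) is feasible, giving 56.
(u,v)=(7,1) is feasible, giving 54.
(u,v)=(7,0) is feasible, giving 49.
The best lattice point is (8,0), giving 56.

56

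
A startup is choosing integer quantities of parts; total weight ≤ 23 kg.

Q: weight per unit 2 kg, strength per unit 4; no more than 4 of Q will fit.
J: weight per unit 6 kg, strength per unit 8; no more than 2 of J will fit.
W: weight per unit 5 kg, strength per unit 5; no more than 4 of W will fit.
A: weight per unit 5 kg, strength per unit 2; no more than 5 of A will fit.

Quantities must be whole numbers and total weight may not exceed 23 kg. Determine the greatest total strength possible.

This is a bounded integer knapsack.
3×Q, 2×J, and 1×W: weight 23 ≤ 23, strength 3·4 + 2·8 + 1·5 = 33.
4×Q and 2×J: weight 20 ≤ 23, strength 4·4 + 2·8 = 32.
Best is 33.

33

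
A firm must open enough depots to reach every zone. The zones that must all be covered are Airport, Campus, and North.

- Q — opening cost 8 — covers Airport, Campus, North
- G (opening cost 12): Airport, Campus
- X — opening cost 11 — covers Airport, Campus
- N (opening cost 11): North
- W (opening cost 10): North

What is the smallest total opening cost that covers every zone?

This is a weighted set-cover instance.
Q alone covers Airport, Campus, North — every zone.
Total opening cost: 8.
No cover costs less than 8.

8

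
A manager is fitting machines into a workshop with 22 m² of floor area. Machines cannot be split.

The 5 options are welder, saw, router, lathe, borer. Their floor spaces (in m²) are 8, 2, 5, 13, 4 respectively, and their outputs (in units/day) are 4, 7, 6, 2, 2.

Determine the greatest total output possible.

19

Allowing fractional choices, the relaxed optimum would be about 19.5, but machines are indivisible.
saw + router + borer: floor space 2 + 5 + 4 = 11 ≤ 22, output 7 + 6 + 2 = 15.
welder + saw + router: floor space 8 + 2 + 5 = 15 ≤ 22, output 4 + 7 + 6 = 17.
welder + saw + router + borer: floor space 8 + 2 + 5 + 4 = 19 ≤ 22, output 4 + 7 + 6 + 2 = 19.
Best is welder, saw, router, and borer with total output 19.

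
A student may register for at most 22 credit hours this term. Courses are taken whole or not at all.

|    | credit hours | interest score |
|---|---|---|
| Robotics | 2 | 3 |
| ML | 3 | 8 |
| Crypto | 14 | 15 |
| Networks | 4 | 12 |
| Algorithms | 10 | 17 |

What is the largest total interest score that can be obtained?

40

Treat it as a binary knapsack problem.
Take Robotics, ML, Networks, and Algorithms: credit hours 2 + 3 + 4 + 10 = 19 ≤ 22, interest score 3 + 8 + 12 + 17 = 40.
No other feasible combination does better.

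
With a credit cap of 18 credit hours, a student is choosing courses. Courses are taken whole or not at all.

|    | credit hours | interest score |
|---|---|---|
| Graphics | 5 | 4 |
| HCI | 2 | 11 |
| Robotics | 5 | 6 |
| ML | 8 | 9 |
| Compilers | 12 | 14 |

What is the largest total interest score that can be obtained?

26

HCI + Robotics + ML: credit hours 2 + 5 + 8 = 15 ≤ 18, interest score 11 + 6 + 9 = 26.
Graphics + HCI + ML: credit hours 5 + 2 + 8 = 15 ≤ 18, interest score 4 + 11 + 9 = 24.
HCI + Compilers: credit hours 2 + 12 = 14 ≤ 18, interest score 11 + 14 = 25.
Best is HCI, Robotics, and ML with total interest score 26.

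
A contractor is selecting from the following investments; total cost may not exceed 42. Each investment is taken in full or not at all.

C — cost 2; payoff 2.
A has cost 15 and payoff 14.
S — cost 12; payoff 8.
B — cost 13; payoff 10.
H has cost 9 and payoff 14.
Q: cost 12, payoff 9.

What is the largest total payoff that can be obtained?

40

Allowing fractional choices, the relaxed optimum would be about 42.2, but investments are indivisible.
C + A + H + Q: cost 2 + 15 + 9 + 12 = 38 ≤ 42, payoff 2 + 14 + 14 + 9 = 39.
A + B + H: cost 15 + 13 + 9 = 37 ≤ 42, payoff 14 + 10 + 14 = 38.
C + A + B + H: cost 2 + 15 + 13 + 9 = 39 ≤ 42, payoff 2 + 14 + 10 + 14 = 40.
Best is C, A, B, and H with total payoff 40.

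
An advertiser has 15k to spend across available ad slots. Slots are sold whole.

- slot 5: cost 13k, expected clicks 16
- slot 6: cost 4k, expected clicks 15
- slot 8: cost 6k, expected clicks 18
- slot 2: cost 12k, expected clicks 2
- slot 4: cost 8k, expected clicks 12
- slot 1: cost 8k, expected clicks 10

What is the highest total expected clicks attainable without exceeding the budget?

33

slot 8 + slot 4: cost 6 + 8 = 14 ≤ 15, expected clicks 18 + 12 = 30.
slot 6 + slot 8: cost 4 + 6 = 10 ≤ 15, expected clicks 15 + 18 = 33.
slot 8 + slot 1: cost 6 + 8 = 14 ≤ 15, expected clicks 18 + 10 = 28.
Best is slot 6 and slot 8 with total expected clicks 33.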